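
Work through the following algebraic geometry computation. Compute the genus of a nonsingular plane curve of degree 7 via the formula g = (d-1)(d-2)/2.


Using the genus formula for smooth plane curves:
g = (d-1)(d-2)/2
g = (7-1)(7-2)/2
g = 6*5/2
g = 30/2 = 15

15


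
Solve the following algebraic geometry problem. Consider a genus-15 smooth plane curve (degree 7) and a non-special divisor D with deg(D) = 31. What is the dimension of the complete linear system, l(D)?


First, compute the genus of a smooth plane curve of degree 7:
g = (d-1)(d-2)/2 = (7-1)(7-2)/2 = 15
For a non-special divisor D (i.e., h^1(D) = 0), Riemann-Roch gives:
l(D) = deg(D) - g + 1
Since deg(D) = 31 >= 2g - 1 = 29, D is non-special.
l(D) = 31 - 15 + 1 = 17

17


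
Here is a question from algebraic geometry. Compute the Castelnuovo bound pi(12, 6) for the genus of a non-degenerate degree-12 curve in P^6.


Castelnuovo's bound: write d - 1 = m(r-1) + epsilon with 0 <= epsilon < r-1.
d - 1 = 12 - 1 = 11
r - 1 = 6 - 1 = 5
11 = 2*5 + 1, so m = 2, epsilon = 1
pi(d, r) = m(m-1)(r-1)/2 + m*epsilon
= 2*1*5/2 + 2*1
= 10/2 + 2
= 5 + 2 = 7

7


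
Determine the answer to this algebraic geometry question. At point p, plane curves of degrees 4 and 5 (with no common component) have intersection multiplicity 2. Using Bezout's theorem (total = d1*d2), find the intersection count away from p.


By Bezout's theorem, the total intersection number is d1 * d2.
Total = 4 * 5 = 20
Intersection multiplicity at p = 2
Remaining intersections = 20 - 2 = 18

18


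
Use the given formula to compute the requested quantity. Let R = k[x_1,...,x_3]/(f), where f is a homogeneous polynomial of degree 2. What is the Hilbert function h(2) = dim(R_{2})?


For R = k[x_1,...,x_n]/(f) with f homogeneous of degree e:
The Hilbert series is (1 - t^e)/(1 - t)^n.
So h(d) = C(d+n-1, n-1) - C(d-e+n-1, n-1) for d >= e.
With n=3, e=2, d=2:
C(2+3-1, 3-1) = C(4, 2) = 6
C(2-2+3-1, 3-1) = C(2, 2) = 1
h(2) = 6 - 1 = 5

5


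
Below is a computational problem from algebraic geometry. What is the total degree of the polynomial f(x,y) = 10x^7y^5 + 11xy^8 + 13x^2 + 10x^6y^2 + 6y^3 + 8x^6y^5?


Examine each term for its total degree (sum of exponents).
  Term '10x^7y^5' has total degree 7+5 = 12.
  Term '11xy^8' has total degree 1+8 = 9.
  Term '13x^2' has total degree 2+0 = 2.
  Term '10x^6y^2' has total degree 6+2 = 8.
  Term '6y^3' has total degree 0+3 = 3.
  Term '8x^6y^5' has total degree 6+5 = 11.
The maximum total degree among all terms is 12.

12


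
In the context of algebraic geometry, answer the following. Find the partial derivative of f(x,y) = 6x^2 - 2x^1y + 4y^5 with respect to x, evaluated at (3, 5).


df/dx = 2*6*x^1 + 1*(-2)*x^0*y
At (3,5): 2*6*3^1 + 1*(-2)*3^0*5
= 36 - 10
= 26

26


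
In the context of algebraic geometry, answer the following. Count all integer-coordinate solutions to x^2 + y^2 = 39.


Systematically check integer values of x where x^2 <= 39.
For each valid x, check if 39 - x^2 is a perfect square.
Total integer solutions found: 0

0


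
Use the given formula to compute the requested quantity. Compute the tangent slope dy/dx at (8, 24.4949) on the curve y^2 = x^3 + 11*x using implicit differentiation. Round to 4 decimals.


Using implicit differentiation of y^2 = x^3 + 11*x:
2y * dy/dx = 3x^2 + 11
dy/dx = (3x^2 + 11)/(2y)
Numerator: 3*8^2 + 11 = 203
Denominator: 2*24.4949 = 48.9898
dy/dx = 203/48.9898 = 4.1437

4.1437


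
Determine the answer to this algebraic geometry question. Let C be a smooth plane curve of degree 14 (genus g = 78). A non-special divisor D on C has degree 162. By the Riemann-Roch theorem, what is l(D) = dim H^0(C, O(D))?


First, compute the genus of a smooth plane curve of degree 14:
g = (d-1)(d-2)/2 = (14-1)(14-2)/2 = 78
For a non-special divisor D (i.e., h^1(D) = 0), Riemann-Roch gives:
l(D) = deg(D) - g + 1
Since deg(D) = 162 >= 2g - 1 = 155, D is non-special.
l(D) = 162 - 78 + 1 = 85

85


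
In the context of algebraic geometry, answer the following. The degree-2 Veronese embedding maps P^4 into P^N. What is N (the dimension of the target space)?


The Veronese embedding v_d: P^n -> P^N maps each point to all
degree-d monomials in n+1 homogeneous coordinates.
N = C(n+d, d) - 1
N = C(4+2, 2) - 1
N = C(6, 2) - 1
C(6, 2) = 15
N = 15 - 1 = 14

14


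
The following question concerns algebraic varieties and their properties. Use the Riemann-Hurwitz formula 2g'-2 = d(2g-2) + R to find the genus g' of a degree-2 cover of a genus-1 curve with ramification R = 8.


Riemann-Hurwitz formula: 2g' - 2 = d(2g - 2) + R
Given: d = 2, g = 1, R = 8
2g' - 2 = 2*(2*1 - 2) + 8
2g' - 2 = 2*0 + 8
2g' - 2 = 0 + 8 = 8
2g' = 10
g' = 5

5


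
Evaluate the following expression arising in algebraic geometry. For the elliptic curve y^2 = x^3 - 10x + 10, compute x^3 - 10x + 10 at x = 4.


Compute x^3 - 10x + 10 at x = 4:
x^3 = 4^3 = 64
(-10)*x = (-10)*4 = -40
Sum: 64 - 40 + 10 = 34

34


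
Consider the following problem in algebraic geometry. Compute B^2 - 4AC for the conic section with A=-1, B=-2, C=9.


The discriminant of a conic Ax^2 + Bxy + Cy^2 + ... = 0 is B^2 - 4AC.
B^2 = (-2)^2 = 4
4AC = 4*(-1)*9 = -36
Discriminant = 4 + 36 = 40

40


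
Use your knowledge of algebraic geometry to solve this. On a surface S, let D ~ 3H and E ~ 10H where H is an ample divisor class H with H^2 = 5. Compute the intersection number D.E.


Using bilinearity of the intersection pairing on a surface S:
(aH).(bH) = ab * (H.H)
We have H^2 = 5.
D.E = (3H).(10H) = 3*10*5
= 30*5
= 150

150


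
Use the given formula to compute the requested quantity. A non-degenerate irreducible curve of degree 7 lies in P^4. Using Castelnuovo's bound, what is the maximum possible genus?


Castelnuovo's bound: write d - 1 = m(r-1) + epsilon with 0 <= epsilon < r-1.
d - 1 = 7 - 1 = 6
r - 1 = 4 - 1 = 3
6 = 2*3 + 0, so m = 2, epsilon = 0
pi(d, r) = m(m-1)(r-1)/2 + m*epsilon
= 2*1*3/2 + 2*0
= 6/2 + 0
= 3 + 0 = 3

3


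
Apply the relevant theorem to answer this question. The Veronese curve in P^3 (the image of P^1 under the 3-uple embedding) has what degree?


The rational normal curve in P^3 is the image of P^1 under the 3-uple Veronese.
A general hyperplane in P^3 pulls back to a degree-3 form on P^1, which has 3 zeros,
so the curve meets a general hyperplane in 3 points. Degree = 3.

3


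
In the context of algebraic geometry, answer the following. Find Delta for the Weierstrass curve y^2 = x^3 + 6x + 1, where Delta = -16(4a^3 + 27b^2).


Compute each component:
4a^3 = 4*6^3 = 4*216 = 864
27b^2 = 27*1^2 = 27*1 = 27
4a^3 + 27b^2 = 864 + 27 = 891
Delta = -16*891 = -14256

-14256


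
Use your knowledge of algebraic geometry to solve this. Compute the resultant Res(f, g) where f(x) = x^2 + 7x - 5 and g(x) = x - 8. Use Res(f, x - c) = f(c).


For Res(f, x - c), we evaluate f at x = c.
f(8) = 8^2 + 7*8 - 5
= 64 + 56 - 5
= 120 - 5 = 115
Res(f, g) = 115

115


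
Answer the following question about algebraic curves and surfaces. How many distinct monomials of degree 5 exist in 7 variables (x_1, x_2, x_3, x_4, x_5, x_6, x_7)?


The number of degree-5 monomials in 7 variables is C(d+n-1, n-1).
= C(5+7-1, 7-1) = C(11, 6)
= 462

462


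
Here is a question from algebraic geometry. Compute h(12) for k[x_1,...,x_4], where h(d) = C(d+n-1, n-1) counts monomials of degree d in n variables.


The Hilbert function for the polynomial ring in 4 variables is:
h(d) = C(d+n-1, n-1)
h(12) = C(12+4-1, 4-1) = C(15, 3)
= 15! / (3! * 12!)
= 455

455


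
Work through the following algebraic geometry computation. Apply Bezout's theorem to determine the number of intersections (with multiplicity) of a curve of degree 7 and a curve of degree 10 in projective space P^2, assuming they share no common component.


Bezout's theorem states the intersection count equals the product of degrees.
Intersection count = 7 * 10 = 70

70


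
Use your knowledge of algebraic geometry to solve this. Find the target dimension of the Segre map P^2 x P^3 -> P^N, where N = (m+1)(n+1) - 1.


The Segre embedding maps P^m x P^n into P^N via
all products of coordinates from each factor.
N = (m+1)(n+1) - 1
N = (2+1)(3+1) - 1
N = 3*4 - 1
N = 12 - 1 = 11

11


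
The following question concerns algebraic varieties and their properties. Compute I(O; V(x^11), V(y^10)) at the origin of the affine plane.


The intersection multiplicity of V(x^a) and V(y^b) at the origin is:
I(O; V(x^11), V(y^10)) = dim_k(k[x,y]/(x^11, y^10))
A basis for k[x,y]/(x^11, y^10) is the set of monomials x^i * y^j
where 0 <= i < 11 and 0 <= j < 10.
The number of such monomials is 11 * 10 = 110

110


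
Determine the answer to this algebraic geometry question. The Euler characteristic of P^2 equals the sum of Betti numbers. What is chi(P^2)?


The complex projective space P^2 has one cell in each even real dimension 0, 2, ..., 4.
The cohomology groups are H^{2k}(P^2) = Z for k = 0,...,2, and 0 otherwise.
Euler characteristic = sum of Betti numbers = 1 per even-dimensional cohomology group.
chi(P^2) = 2 + 1 = 3

3


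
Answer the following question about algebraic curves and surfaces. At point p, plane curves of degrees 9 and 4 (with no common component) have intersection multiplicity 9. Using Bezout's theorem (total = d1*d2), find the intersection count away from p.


By Bezout's theorem, the total intersection number is d1 * d2.
Total = 9 * 4 = 36
Intersection multiplicity at p = 9
Remaining intersections = 36 - 9 = 27

27


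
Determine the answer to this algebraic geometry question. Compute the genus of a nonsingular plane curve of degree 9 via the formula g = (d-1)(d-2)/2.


Using the genus formula for smooth plane curves:
g = (d-1)(d-2)/2
g = (9-1)(9-2)/2
g = 8*7/2
g = 56/2 = 28

28


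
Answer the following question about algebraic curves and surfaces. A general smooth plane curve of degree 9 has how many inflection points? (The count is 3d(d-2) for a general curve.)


For a general smooth plane curve C of degree d, the inflection points are
the intersection of C with its Hessian curve, which has degree 3(d-2).
By Bezout, the total intersection number is d * 3(d-2) = 9 * 21 = 189.
For a general curve every flex is ordinary, so each contributes
multiplicity 1 to C·Hess(C), and the number of distinct inflection
points is 3d(d-2).
Inflection points = 3*9*(9-2) = 3*9*7 = 189

189


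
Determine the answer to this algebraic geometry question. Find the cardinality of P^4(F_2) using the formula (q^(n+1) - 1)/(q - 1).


P^4(F_2) has (q^(n+1) - 1)/(q - 1) points.
= 2^4 + 2^3 + 2^2 + 2^1 + 2^0
= 16 + 8 + 4 + 2 + 1
= 31

31


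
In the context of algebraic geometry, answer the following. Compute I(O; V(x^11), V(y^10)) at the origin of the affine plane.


The intersection multiplicity of V(x^a) and V(y^b) at the origin is:
I(O; V(x^11), V(y^10)) = dim_k(k[x,y]/(x^11, y^10))
A basis for k[x,y]/(x^11, y^10) is the set of monomials x^i * y^j
where 0 <= i < 11 and 0 <= j < 10.
The number of such monomials is 11 * 10 = 110

110


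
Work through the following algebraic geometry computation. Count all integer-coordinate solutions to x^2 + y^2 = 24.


Systematically check integer values of x where x^2 <= 24.
For each valid x, check if 24 - x^2 is a perfect square.
Total integer solutions found: 0

0


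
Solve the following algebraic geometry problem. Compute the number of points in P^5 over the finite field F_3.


P^5(F_3) has (q^(n+1) - 1)/(q - 1) points.
= 3^5 + 3^4 + 3^3 + 3^2 + 3^1 + 3^0
= 243 + 81 + 27 + 9 + 3 + 1
= 364

364


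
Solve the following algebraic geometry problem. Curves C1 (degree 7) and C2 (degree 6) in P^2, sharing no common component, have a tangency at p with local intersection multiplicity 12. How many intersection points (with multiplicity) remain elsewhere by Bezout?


By Bezout's theorem, the total intersection number is d1 * d2.
Total = 7 * 6 = 42
Intersection multiplicity at p = 12
Remaining intersections = 42 - 12 = 30

30


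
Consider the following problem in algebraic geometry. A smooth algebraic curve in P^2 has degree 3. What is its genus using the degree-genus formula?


Using the genus formula for smooth plane curves:
g = (d-1)(d-2)/2
g = (3-1)(3-2)/2
g = 2*1/2
g = 2/2 = 1

1


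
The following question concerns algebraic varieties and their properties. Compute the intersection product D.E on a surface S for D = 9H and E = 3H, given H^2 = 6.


Using bilinearity of the intersection pairing on a surface S:
(aH).(bH) = ab * (H.H)
We have H^2 = 6.
D.E = (9H).(3H) = 9*3*6
= 27*6
= 162

162


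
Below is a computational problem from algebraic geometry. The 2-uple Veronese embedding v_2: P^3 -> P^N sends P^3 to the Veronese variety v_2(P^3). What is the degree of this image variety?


The Veronese variety v_2(P^3) has degree d^r.
d^r = 2^3 = 8

8


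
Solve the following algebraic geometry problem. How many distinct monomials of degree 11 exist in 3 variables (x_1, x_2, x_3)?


The number of degree-11 monomials in 3 variables is C(d+n-1, n-1).
= C(11+3-1, 3-1) = C(13, 2)
= 78

78


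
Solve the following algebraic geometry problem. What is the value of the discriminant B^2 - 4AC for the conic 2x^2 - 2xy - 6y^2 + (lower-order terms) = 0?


The discriminant of a conic Ax^2 + Bxy + Cy^2 + ... = 0 is B^2 - 4AC.
B^2 = (-2)^2 = 4
4AC = 4*2*(-6) = -48
Discriminant = 4 + 48 = 52

52


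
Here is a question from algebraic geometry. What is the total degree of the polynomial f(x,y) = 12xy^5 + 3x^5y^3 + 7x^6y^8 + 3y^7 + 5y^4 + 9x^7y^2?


Examine each term for its total degree (sum of exponents).
  Term '12xy^5' has total degree 1+5 = 6.
  Term '3x^5y^3' has total degree 5+3 = 8.
  Term '7x^6y^8' has total degree 6+8 = 14.
  Term '3y^7' has total degree 0+7 = 7.
  Term '5y^4' has total degree 0+4 = 4.
  Term '9x^7y^2' has total degree 7+2 = 9.
The maximum total degree among all terms is 14.

14


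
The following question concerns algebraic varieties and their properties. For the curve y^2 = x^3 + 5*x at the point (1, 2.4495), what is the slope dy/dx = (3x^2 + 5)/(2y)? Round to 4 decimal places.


Using implicit differentiation of y^2 = x^3 + 5*x:
2y * dy/dx = 3x^2 + 5
dy/dx = (3x^2 + 5)/(2y)
Numerator: 3*1^2 + 5 = 8
Denominator: 2*2.4495 = 4.899
dy/dx = 8/4.899 = 1.6330

1.6330


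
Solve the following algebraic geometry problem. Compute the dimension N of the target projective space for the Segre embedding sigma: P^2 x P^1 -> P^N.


The Segre embedding maps P^m x P^n into P^N via
all products of coordinates from each factor.
N = (m+1)(n+1) - 1
N = (2+1)(1+1) - 1
N = 3*2 - 1
N = 6 - 1 = 5

5


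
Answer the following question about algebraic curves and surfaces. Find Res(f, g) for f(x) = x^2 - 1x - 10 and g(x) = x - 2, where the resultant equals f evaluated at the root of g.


For Res(f, x - c), we evaluate f at x = c.
f(2) = 2^2 - 1*2 - 10
= 4 - 2 - 10
= 2 - 10 = -8
Res(f, g) = -8

-8


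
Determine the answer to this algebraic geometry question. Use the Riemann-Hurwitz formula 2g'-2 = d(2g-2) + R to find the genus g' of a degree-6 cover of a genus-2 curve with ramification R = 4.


Riemann-Hurwitz formula: 2g' - 2 = d(2g - 2) + R
Given: d = 6, g = 2, R = 4
2g' - 2 = 6*(2*2 - 2) + 4
2g' - 2 = 6*2 + 4
2g' - 2 = 12 + 4 = 16
2g' = 18
g' = 9

9


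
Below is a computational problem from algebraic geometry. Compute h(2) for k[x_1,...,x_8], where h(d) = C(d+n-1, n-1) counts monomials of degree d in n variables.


The Hilbert function for the polynomial ring in 8 variables is:
h(d) = C(d+n-1, n-1)
h(2) = C(2+8-1, 8-1) = C(9, 7)
= 9! / (7! * 2!)
= 36

36


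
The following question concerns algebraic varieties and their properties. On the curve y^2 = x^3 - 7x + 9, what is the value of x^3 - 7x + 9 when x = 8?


Compute x^3 - 7x + 9 at x = 8:
x^3 = 8^3 = 512
(-7)*x = (-7)*8 = -56
Sum: 512 - 56 + 9 = 465

465


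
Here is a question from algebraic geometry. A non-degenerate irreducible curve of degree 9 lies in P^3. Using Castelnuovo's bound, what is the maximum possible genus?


Castelnuovo's bound: write d - 1 = m(r-1) + epsilon with 0 <= epsilon < r-1.
d - 1 = 9 - 1 = 8
r - 1 = 3 - 1 = 2
8 = 4*2 + 0, so m = 4, epsilon = 0
pi(d, r) = m(m-1)(r-1)/2 + m*epsilon
= 4*3*2/2 + 4*0
= 24/2 + 0
= 12 + 0 = 12

12


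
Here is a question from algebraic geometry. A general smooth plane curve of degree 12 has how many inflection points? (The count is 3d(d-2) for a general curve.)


For a general smooth plane curve C of degree d, the inflection points are
the intersection of C with its Hessian curve, which has degree 3(d-2).
By Bezout, the total intersection number is d * 3(d-2) = 12 * 30 = 360.
For a general curve every flex is ordinary, so each contributes
multiplicity 1 to C·Hess(C), and the number of distinct inflection
points is 3d(d-2).
Inflection points = 3*12*(12-2) = 3*12*10 = 360

360


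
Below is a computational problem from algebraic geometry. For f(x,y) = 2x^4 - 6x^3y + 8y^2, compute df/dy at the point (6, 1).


df/dy = (-6)*x^3 + 2*8*y^1
At (6,1): (-6)*6^3 + 2*8*1^1
= -1296 + 16
= -1280

-1280


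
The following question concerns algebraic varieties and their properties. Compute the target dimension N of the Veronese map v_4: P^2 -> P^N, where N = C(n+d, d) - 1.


The Veronese embedding v_d: P^n -> P^N maps each point to all
degree-d monomials in n+1 homogeneous coordinates.
N = C(n+d, d) - 1
N = C(2+4, 4) - 1
N = C(6, 4) - 1
C(6, 4) = 15
N = 15 - 1 = 14

14


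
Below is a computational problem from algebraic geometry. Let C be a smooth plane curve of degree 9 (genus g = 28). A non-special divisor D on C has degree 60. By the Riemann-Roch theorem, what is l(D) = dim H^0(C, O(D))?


First, compute the genus of a smooth plane curve of degree 9:
g = (d-1)(d-2)/2 = (9-1)(9-2)/2 = 28
For a non-special divisor D (i.e., h^1(D) = 0), Riemann-Roch gives:
l(D) = deg(D) - g + 1
Since deg(D) = 60 >= 2g - 1 = 55, D is non-special.
l(D) = 60 - 28 + 1 = 33

33


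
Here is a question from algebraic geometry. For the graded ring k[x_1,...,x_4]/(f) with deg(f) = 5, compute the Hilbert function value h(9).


For R = k[x_1,...,x_n]/(f) with f homogeneous of degree e:
The Hilbert series is (1 - t^e)/(1 - t)^n.
So h(d) = C(d+n-1, n-1) - C(d-e+n-1, n-1) for d >= e.
With n=4, e=5, d=9:
C(9+4-1, 4-1) = C(12, 3) = 220
C(9-5+4-1, 4-1) = C(7, 3) = 35
h(9) = 220 - 35 = 185

185


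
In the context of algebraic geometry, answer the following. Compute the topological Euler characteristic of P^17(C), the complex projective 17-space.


The complex projective space P^17 has one cell in each even real dimension 0, 2, ..., 34.
The cohomology groups are H^{2k}(P^17) = Z for k = 0,...,17, and 0 otherwise.
Euler characteristic = sum of Betti numbers = 1 per even-dimensional cohomology group.
chi(P^17) = 17 + 1 = 18

18


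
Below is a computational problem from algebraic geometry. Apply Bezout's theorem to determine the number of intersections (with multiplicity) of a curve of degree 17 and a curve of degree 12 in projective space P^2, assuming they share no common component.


Bezout's theorem states the intersection count equals the product of degrees.
Intersection count = 17 * 12 = 204

204


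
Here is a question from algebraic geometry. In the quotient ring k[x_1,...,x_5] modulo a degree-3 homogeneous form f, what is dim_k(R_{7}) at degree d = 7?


For R = k[x_1,...,x_n]/(f) with f homogeneous of degree e:
The Hilbert series is (1 - t^e)/(1 - t)^n.
So h(d) = C(d+n-1, n-1) - C(d-e+n-1, n-1) for d >= e.
With n=5, e=3, d=7:
C(7+5-1, 5-1) = C(11, 4) = 330
C(7-3+5-1, 5-1) = C(8, 4) = 70
h(7) = 330 - 70 = 260

260


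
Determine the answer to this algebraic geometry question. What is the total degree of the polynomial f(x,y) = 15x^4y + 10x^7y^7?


Examine each term for its total degree (sum of exponents).
  Term '15x^4y' has total degree 4+1 = 5.
  Term '10x^7y^7' has total degree 7+7 = 14.
The maximum total degree among all terms is 14.

14


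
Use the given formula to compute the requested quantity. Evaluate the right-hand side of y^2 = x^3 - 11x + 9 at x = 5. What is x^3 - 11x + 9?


Compute x^3 - 11x + 9 at x = 5:
x^3 = 5^3 = 125
(-11)*x = (-11)*5 = -55
Sum: 125 - 55 + 9 = 79

79


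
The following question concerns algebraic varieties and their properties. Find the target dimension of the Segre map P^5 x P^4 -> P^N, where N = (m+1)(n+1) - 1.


The Segre embedding maps P^m x P^n into P^N via
all products of coordinates from each factor.
N = (m+1)(n+1) - 1
N = (5+1)(4+1) - 1
N = 6*5 - 1
N = 30 - 1 = 29

29


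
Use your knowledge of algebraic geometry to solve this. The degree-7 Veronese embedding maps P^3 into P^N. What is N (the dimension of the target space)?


The Veronese embedding v_d: P^n -> P^N maps each point to all
degree-d monomials in n+1 homogeneous coordinates.
N = C(n+d, d) - 1
N = C(3+7, 7) - 1
N = C(10, 7) - 1
C(10, 7) = 120
N = 120 - 1 = 119

119


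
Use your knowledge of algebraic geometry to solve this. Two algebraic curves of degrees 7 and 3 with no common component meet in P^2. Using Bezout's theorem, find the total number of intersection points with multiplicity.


Bezout's theorem states the intersection count equals the product of degrees.
Intersection count = 7 * 3 = 21

21


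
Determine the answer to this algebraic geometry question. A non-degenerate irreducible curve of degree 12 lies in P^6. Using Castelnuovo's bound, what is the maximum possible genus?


Castelnuovo's bound: write d - 1 = m(r-1) + epsilon with 0 <= epsilon < r-1.
d - 1 = 12 - 1 = 11
r - 1 = 6 - 1 = 5
11 = 2*5 + 1, so m = 2, epsilon = 1
pi(d, r) = m(m-1)(r-1)/2 + m*epsilon
= 2*1*5/2 + 2*1
= 10/2 + 2
= 5 + 2 = 7

7


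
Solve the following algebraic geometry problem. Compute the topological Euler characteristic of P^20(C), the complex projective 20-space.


The complex projective space P^20 has one cell in each even real dimension 0, 2, ..., 40.
The cohomology groups are H^{2k}(P^20) = Z for k = 0,...,20, and 0 otherwise.
Euler characteristic = sum of Betti numbers = 1 per even-dimensional cohomology group.
chi(P^20) = 20 + 1 = 21

21


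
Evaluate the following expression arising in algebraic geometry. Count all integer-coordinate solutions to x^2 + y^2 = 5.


Systematically check integer values of x where x^2 <= 5.
For each valid x, check if 5 - x^2 is a perfect square.
x=1: 5 - 1 = 4, sqrt = 2 (valid)
x=2: 5 - 4 = 1, sqrt = 1 (valid)
Total integer solutions found: 8

8


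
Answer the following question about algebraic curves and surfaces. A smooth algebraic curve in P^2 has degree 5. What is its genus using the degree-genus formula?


Using the genus formula for smooth plane curves:
g = (d-1)(d-2)/2
g = (5-1)(5-2)/2
g = 4*3/2
g = 12/2 = 6

6


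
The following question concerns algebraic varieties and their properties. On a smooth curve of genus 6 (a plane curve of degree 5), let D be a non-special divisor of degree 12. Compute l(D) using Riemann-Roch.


First, compute the genus of a smooth plane curve of degree 5:
g = (d-1)(d-2)/2 = (5-1)(5-2)/2 = 6
For a non-special divisor D (i.e., h^1(D) = 0), Riemann-Roch gives:
l(D) = deg(D) - g + 1
Since deg(D) = 12 >= 2g - 1 = 11, D is non-special.
l(D) = 12 - 6 + 1 = 7

7


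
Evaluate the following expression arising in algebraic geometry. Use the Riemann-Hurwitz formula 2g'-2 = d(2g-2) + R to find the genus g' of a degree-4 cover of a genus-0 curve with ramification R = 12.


Riemann-Hurwitz formula: 2g' - 2 = d(2g - 2) + R
Given: d = 4, g = 0, R = 12
2g' - 2 = 4*(2*0 - 2) + 12
2g' - 2 = 4*(-2) + 12
2g' - 2 = -8 + 12 = 4
2g' = 6
g' = 3

3


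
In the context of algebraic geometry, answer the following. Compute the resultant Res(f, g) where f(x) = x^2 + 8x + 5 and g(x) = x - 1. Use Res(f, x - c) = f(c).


For Res(f, x - c), we evaluate f at x = c.
f(1) = 1^2 + 8*1 + 5
= 1 + 8 + 5
= 9 + 5 = 14
Res(f, g) = 14

14


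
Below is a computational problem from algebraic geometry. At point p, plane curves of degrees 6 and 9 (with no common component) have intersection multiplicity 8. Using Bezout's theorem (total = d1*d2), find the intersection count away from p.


By Bezout's theorem, the total intersection number is d1 * d2.
Total = 6 * 9 = 54
Intersection multiplicity at p = 8
Remaining intersections = 54 - 8 = 46

46


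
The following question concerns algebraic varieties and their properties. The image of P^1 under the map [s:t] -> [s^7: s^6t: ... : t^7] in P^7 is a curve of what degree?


The rational normal curve in P^7 is the image of P^1 under the 7-uple Veronese.
A general hyperplane in P^7 pulls back to a degree-7 form on P^1, which has 7 zeros,
so the curve meets a general hyperplane in 7 points. Degree = 7.

7


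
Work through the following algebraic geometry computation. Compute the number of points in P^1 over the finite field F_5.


P^1(F_5) has (q^(n+1) - 1)/(q - 1) points.
= 5^1 + 5^0
= 5 + 1
= 6

6


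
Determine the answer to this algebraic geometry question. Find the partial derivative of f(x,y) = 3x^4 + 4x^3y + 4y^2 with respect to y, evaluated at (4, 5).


df/dy = 4*x^3 + 2*4*y^1
At (4,5): 4*4^3 + 2*4*5^1
= 256 + 40
= 296

296


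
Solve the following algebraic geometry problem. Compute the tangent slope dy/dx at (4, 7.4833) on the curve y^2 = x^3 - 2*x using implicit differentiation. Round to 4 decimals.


Using implicit differentiation of y^2 = x^3 - 2*x:
2y * dy/dx = 3x^2 - 2
dy/dx = (3x^2 - 2)/(2y)
Numerator: 3*4^2 - 2 = 46
Denominator: 2*7.4833 = 14.9666
dy/dx = 46/14.9666 = 3.0735

3.0735


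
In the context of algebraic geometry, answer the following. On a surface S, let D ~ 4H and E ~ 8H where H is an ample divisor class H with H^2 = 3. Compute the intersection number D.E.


Using bilinearity of the intersection pairing on a surface S:
(aH).(bH) = ab * (H.H)
We have H^2 = 3.
D.E = (4H).(8H) = 4*8*3
= 32*3
= 96

96


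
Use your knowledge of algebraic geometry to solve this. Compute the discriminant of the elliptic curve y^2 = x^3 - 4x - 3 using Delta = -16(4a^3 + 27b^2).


Compute each component:
4a^3 = 4*(-4)^3 = 4*(-64) = -256
27b^2 = 27*(-3)^2 = 27*9 = 243
4a^3 + 27b^2 = -256 + 243 = -13
Delta = -16*(-13) = 208

208


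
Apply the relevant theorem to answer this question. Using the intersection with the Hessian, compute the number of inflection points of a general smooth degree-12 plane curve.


For a general smooth plane curve C of degree d, the inflection points are
the intersection of C with its Hessian curve, which has degree 3(d-2).
By Bezout, the total intersection number is d * 3(d-2) = 12 * 30 = 360.
For a general curve every flex is ordinary, so each contributes
multiplicity 1 to C·Hess(C), and the number of distinct inflection
points is 3d(d-2).
Inflection points = 3*12*(12-2) = 3*12*10 = 360

360


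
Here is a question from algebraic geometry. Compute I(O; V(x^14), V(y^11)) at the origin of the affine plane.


The intersection multiplicity of V(x^a) and V(y^b) at the origin is:
I(O; V(x^14), V(y^11)) = dim_k(k[x,y]/(x^14, y^11))
A basis for k[x,y]/(x^14, y^11) is the set of monomials x^i * y^j
where 0 <= i < 14 and 0 <= j < 11.
The number of such monomials is 14 * 11 = 154

154


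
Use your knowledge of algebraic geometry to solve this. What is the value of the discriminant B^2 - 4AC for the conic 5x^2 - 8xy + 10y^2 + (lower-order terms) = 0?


The discriminant of a conic Ax^2 + Bxy + Cy^2 + ... = 0 is B^2 - 4AC.
B^2 = (-8)^2 = 64
4AC = 4*5*10 = 200
Discriminant = 64 - 200 = -136

-136


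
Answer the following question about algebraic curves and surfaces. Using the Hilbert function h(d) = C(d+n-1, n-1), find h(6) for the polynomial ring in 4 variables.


The Hilbert function for the polynomial ring in 4 variables is:
h(d) = C(d+n-1, n-1)
h(6) = C(6+4-1, 4-1) = C(9, 3)
= 9! / (3! * 6!)
= 84

84


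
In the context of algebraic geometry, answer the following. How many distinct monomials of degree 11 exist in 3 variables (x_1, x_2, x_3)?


The number of degree-11 monomials in 3 variables is C(d+n-1, n-1).
= C(11+3-1, 3-1) = C(13, 2)
= 78

78


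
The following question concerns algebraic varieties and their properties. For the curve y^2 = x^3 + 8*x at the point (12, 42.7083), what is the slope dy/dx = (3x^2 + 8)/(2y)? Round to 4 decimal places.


Using implicit differentiation of y^2 = x^3 + 8*x:
2y * dy/dx = 3x^2 + 8
dy/dx = (3x^2 + 8)/(2y)
Numerator: 3*12^2 + 8 = 440
Denominator: 2*42.7083 = 85.4166
dy/dx = 440/85.4166 = 5.1512

5.1512


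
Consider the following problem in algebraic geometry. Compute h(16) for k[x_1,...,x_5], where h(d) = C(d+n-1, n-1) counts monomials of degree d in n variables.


The Hilbert function for the polynomial ring in 5 variables is:
h(d) = C(d+n-1, n-1)
h(16) = C(16+5-1, 5-1) = C(20, 4)
= 20! / (4! * 16!)
= 4845

4845


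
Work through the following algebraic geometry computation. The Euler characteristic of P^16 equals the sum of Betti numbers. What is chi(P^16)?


The complex projective space P^16 has one cell in each even real dimension 0, 2, ..., 32.
The cohomology groups are H^{2k}(P^16) = Z for k = 0,...,16, and 0 otherwise.
Euler characteristic = sum of Betti numbers = 1 per even-dimensional cohomology group.
chi(P^16) = 16 + 1 = 17

17


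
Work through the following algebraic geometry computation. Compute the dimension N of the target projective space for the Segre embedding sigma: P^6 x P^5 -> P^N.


The Segre embedding maps P^m x P^n into P^N via
all products of coordinates from each factor.
N = (m+1)(n+1) - 1
N = (6+1)(5+1) - 1
N = 7*6 - 1
N = 42 - 1 = 41

41


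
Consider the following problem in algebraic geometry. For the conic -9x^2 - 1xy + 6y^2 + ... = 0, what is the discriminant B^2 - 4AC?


The discriminant of a conic Ax^2 + Bxy + Cy^2 + ... = 0 is B^2 - 4AC.
B^2 = (-1)^2 = 1
4AC = 4*(-9)*6 = -216
Discriminant = 1 + 216 = 217

217


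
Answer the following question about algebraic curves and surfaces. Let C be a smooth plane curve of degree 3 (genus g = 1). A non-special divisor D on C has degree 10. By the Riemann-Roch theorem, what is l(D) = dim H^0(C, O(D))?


First, compute the genus of a smooth plane curve of degree 3:
g = (d-1)(d-2)/2 = (3-1)(3-2)/2 = 1
For a non-special divisor D (i.e., h^1(D) = 0), Riemann-Roch gives:
l(D) = deg(D) - g + 1
Since deg(D) = 10 >= 2g - 1 = 1, D is non-special.
l(D) = 10 - 1 + 1 = 10

10


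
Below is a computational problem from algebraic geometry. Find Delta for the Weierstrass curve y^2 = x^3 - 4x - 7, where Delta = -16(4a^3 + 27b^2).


Compute each component:
4a^3 = 4*(-4)^3 = 4*(-64) = -256
27b^2 = 27*(-7)^2 = 27*49 = 1323
4a^3 + 27b^2 = -256 + 1323 = 1067
Delta = -16*1067 = -17072

-17072


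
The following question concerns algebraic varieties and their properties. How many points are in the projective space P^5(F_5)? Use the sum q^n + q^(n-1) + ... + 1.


P^5(F_5) has (q^(n+1) - 1)/(q - 1) points.
= 5^5 + 5^4 + 5^3 + 5^2 + 5^1 + 5^0
= 3125 + 625 + 125 + 25 + 5 + 1
= 3906

3906


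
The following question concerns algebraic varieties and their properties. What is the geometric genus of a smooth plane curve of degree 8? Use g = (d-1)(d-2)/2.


Using the genus formula for smooth plane curves:
g = (d-1)(d-2)/2
g = (8-1)(8-2)/2
g = 7*6/2
g = 42/2 = 21

21


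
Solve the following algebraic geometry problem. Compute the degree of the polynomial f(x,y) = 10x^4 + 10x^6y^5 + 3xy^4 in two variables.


Examine each term for its total degree (sum of exponents).
  Term '10x^4' has total degree 4+0 = 4.
  Term '10x^6y^5' has total degree 6+5 = 11.
  Term '3xy^4' has total degree 1+4 = 5.
The maximum total degree among all terms is 11.

11


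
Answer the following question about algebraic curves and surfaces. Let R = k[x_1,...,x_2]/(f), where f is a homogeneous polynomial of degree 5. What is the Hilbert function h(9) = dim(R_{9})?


For R = k[x_1,...,x_n]/(f) with f homogeneous of degree e:
The Hilbert series is (1 - t^e)/(1 - t)^n.
So h(d) = C(d+n-1, n-1) - C(d-e+n-1, n-1) for d >= e.
With n=2, e=5, d=9:
C(9+2-1, 2-1) = C(10, 1) = 10
C(9-5+2-1, 2-1) = C(5, 1) = 5
h(9) = 10 - 5 = 5

5


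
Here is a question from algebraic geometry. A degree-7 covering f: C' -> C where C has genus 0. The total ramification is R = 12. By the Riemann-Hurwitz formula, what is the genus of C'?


Riemann-Hurwitz formula: 2g' - 2 = d(2g - 2) + R
Given: d = 7, g = 0, R = 12
2g' - 2 = 7*(2*0 - 2) + 12
2g' - 2 = 7*(-2) + 12
2g' - 2 = -14 + 12 = -2
2g' = 0
g' = 0

0


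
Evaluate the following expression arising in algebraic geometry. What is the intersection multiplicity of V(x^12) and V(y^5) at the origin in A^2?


The intersection multiplicity of V(x^a) and V(y^b) at the origin is:
I(O; V(x^12), V(y^5)) = dim_k(k[x,y]/(x^12, y^5))
A basis for k[x,y]/(x^12, y^5) is the set of monomials x^i * y^j
where 0 <= i < 12 and 0 <= j < 5.
The number of such monomials is 12 * 5 = 60

60


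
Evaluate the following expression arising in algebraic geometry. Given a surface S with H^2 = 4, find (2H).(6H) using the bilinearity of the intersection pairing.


Using bilinearity of the intersection pairing on a surface S:
(aH).(bH) = ab * (H.H)
We have H^2 = 4.
D.E = (2H).(6H) = 2*6*4
= 12*4
= 48

48


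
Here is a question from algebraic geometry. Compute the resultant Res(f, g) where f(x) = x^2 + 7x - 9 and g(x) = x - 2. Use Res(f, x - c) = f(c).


For Res(f, x - c), we evaluate f at x = c.
f(2) = 2^2 + 7*2 - 9
= 4 + 14 - 9
= 18 - 9 = 9
Res(f, g) = 9

9


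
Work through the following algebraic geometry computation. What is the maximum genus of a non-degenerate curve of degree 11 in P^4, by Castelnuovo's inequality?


Castelnuovo's bound: write d - 1 = m(r-1) + epsilon with 0 <= epsilon < r-1.
d - 1 = 11 - 1 = 10
r - 1 = 4 - 1 = 3
10 = 3*3 + 1, so m = 3, epsilon = 1
pi(d, r) = m(m-1)(r-1)/2 + m*epsilon
= 3*2*3/2 + 3*1
= 18/2 + 3
= 9 + 3 = 12

12


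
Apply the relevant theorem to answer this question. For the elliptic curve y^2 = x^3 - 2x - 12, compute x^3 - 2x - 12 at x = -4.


Compute x^3 - 2x - 12 at x = -4:
x^3 = (-4)^3 = -64
(-2)*x = (-2)*(-4) = 8
Sum: -64 + 8 - 12 = -68

-68


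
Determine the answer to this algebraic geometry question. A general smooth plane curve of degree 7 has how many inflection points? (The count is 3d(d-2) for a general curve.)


For a general smooth plane curve C of degree d, the inflection points are
the intersection of C with its Hessian curve, which has degree 3(d-2).
By Bezout, the total intersection number is d * 3(d-2) = 7 * 15 = 105.
For a general curve every flex is ordinary, so each contributes
multiplicity 1 to C·Hess(C), and the number of distinct inflection
points is 3d(d-2).
Inflection points = 3*7*(7-2) = 3*7*5 = 105

105


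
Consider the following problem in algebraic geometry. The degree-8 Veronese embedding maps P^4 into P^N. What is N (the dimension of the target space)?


The Veronese embedding v_d: P^n -> P^N maps each point to all
degree-d monomials in n+1 homogeneous coordinates.
N = C(n+d, d) - 1
N = C(4+8, 8) - 1
N = C(12, 8) - 1
C(12, 8) = 495
N = 495 - 1 = 494

494


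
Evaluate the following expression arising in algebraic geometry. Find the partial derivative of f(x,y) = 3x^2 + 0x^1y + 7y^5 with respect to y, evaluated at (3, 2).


df/dy = 0*x^1 + 5*7*y^4
At (3,2): 0*3^1 + 5*7*2^4
= 0 + 560
= 560

560


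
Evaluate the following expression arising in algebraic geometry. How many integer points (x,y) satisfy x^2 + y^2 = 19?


Systematically check integer values of x where x^2 <= 19.
For each valid x, check if 19 - x^2 is a perfect square.
Total integer solutions found: 0

0


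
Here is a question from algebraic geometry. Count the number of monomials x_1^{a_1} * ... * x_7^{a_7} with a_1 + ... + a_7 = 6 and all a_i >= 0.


The number of degree-6 monomials in 7 variables is C(d+n-1, n-1).
= C(6+7-1, 7-1) = C(12, 6)
= 924

924


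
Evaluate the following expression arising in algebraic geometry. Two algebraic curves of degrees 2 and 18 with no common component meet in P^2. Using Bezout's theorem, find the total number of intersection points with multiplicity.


Bezout's theorem states the intersection count equals the product of degrees.
Intersection count = 2 * 18 = 36

36


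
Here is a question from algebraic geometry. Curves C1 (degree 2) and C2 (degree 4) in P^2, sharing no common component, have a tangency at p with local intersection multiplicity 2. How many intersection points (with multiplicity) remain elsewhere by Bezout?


By Bezout's theorem, the total intersection number is d1 * d2.
Total = 2 * 4 = 8
Intersection multiplicity at p = 2
Remaining intersections = 8 - 2 = 6

6


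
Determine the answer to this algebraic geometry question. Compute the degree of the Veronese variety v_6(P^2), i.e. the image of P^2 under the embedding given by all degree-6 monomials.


The Veronese variety v_6(P^2) has degree d^r.
d^r = 6^2 = 36

36


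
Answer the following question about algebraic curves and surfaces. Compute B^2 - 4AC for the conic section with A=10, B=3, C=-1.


The discriminant of a conic Ax^2 + Bxy + Cy^2 + ... = 0 is B^2 - 4AC.
B^2 = 3^2 = 9
4AC = 4*10*(-1) = -40
Discriminant = 9 + 40 = 49

49


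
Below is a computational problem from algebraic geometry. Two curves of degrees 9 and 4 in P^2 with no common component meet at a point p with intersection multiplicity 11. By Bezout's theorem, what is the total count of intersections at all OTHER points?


By Bezout's theorem, the total intersection number is d1 * d2.
Total = 9 * 4 = 36
Intersection multiplicity at p = 11
Remaining intersections = 36 - 11 = 25

25


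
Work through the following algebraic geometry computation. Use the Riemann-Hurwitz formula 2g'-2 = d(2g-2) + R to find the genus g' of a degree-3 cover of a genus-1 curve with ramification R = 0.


Riemann-Hurwitz formula: 2g' - 2 = d(2g - 2) + R
Given: d = 3, g = 1, R = 0
2g' - 2 = 3*(2*1 - 2) + 0
2g' - 2 = 3*0 + 0
2g' - 2 = 0 + 0 = 0
2g' = 2
g' = 1

1


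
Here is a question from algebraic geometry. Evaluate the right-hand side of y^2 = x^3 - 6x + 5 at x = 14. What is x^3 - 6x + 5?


Compute x^3 - 6x + 5 at x = 14:
x^3 = 14^3 = 2744
(-6)*x = (-6)*14 = -84
Sum: 2744 - 84 + 5 = 2665

2665


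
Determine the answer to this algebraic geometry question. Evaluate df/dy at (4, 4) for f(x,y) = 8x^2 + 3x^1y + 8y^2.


df/dy = 3*x^1 + 2*8*y^1
At (4,4): 3*4^1 + 2*8*4^1
= 12 + 64
= 76

76


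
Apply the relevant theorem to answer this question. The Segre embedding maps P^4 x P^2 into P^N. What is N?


The Segre embedding maps P^m x P^n into P^N via
all products of coordinates from each factor.
N = (m+1)(n+1) - 1
N = (4+1)(2+1) - 1
N = 5*3 - 1
N = 15 - 1 = 14

14


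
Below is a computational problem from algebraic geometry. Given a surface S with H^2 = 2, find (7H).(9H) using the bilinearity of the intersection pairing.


Using bilinearity of the intersection pairing on a surface S:
(aH).(bH) = ab * (H.H)
We have H^2 = 2.
D.E = (7H).(9H) = 7*9*2
= 63*2
= 126

126


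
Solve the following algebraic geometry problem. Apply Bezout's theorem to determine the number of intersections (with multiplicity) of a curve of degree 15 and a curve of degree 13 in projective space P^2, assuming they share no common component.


Bezout's theorem states the intersection count equals the product of degrees.
Intersection count = 15 * 13 = 195

195


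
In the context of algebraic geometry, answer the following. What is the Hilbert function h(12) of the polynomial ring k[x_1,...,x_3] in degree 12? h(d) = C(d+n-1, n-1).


The Hilbert function for the polynomial ring in 3 variables is:
h(d) = C(d+n-1, n-1)
h(12) = C(12+3-1, 3-1) = C(14, 2)
= 14! / (2! * 12!)
= 91

91


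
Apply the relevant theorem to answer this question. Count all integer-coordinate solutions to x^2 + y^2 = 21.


Systematically check integer values of x where x^2 <= 21.
For each valid x, check if 21 - x^2 is a perfect square.
Total integer solutions found: 0

0
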